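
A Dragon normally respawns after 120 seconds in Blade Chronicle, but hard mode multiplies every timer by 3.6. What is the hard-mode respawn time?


Respawn time = base * multiplier
= 120 * 3.6
= 432.0 seconds

432.0 seconds


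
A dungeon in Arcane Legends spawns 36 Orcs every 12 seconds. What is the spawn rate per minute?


Spawns per minute = count * (60 / interval)
= 36 * (60 / 12)
= 36 * 5.0
= 180.0

180.0 per minute


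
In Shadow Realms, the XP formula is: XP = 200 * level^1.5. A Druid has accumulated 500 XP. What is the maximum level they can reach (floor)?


XP = 200 * level^1.5, so level = (XP / 200)^(1/1.5)
= (500 / 200)^(1/1.5)
= 2.5^0.6667
= 1.842
Floor: level = 1

level 1


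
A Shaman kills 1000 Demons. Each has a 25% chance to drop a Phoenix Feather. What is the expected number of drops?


Expected drops = kills * (drop_rate / 100)
= 1000 * (25 / 100)
= 1000 * 0.25
= 250.0

250.0 drops


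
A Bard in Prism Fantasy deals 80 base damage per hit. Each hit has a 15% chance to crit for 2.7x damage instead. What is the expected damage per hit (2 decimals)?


E[dmg] = base * (1 + crit_chance * (crit_mult - 1))
cc as decimal = 15/100 = 0.15
cm - 1 = 2.7 - 1 = 1.7
Bonus factor = 0.15 * 1.7 = 0.255
Total multiplier = 1 + 0.255 = 1.255
Expected damage = 80 * 1.255 = 100.40

100.40 damage


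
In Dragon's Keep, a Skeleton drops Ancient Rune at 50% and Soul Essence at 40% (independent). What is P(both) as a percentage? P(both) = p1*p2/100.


For independent events, P(both) = P(A) * P(B)
= 50% * 40%
= 2000 / 100 %
= 20.0%

20.0%


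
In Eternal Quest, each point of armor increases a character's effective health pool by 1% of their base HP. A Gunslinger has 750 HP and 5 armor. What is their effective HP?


EHP = 750 * (1 + 5/100)
= 750 * (1 + 0.05)
= 750 * 1.05
= 787.5

787.5 EHP


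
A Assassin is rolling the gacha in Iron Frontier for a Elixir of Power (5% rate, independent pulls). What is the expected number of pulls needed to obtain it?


Expected pulls for a geometric distribution = 1/p = 100 / rate%
= 100 / 5
= 20.0

20.0 pulls


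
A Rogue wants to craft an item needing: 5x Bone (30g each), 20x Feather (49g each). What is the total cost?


Cost breakdown:
  Bone: 5 * 30 = 150
  Feather: 20 * 49 = 980
Total = 150 + 980 = 1130

1130 gold


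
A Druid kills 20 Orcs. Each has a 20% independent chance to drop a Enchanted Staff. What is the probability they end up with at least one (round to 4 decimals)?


P(at least one) = 1 - P(none) = 1 - (1-p)^n
p = 20/100 = 0.2
1 - p = 0.8
(1 - p)^20 = 0.8^20 = 0.011529
P(at least one) = 1 - 0.011529 = 0.9885

0.9885


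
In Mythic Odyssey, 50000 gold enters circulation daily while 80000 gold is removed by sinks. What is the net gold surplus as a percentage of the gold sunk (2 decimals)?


Net gold = 50000 - 80000 = -30000
Inflation rate = net / sunk * 100 = -30000 / 80000 * 100
= -0.375 * 100
= -37.50%

-37.50%


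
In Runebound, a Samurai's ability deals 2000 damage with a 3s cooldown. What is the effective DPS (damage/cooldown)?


DPS = damage / cooldown
= 2000 / 3
= 666.67

666.67 DPS


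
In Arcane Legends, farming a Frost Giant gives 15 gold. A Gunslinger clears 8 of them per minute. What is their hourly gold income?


Gold per minute = 15 * 8 = 120
Gold per hour = 120 * 60 = 7200

7200 gold/hour


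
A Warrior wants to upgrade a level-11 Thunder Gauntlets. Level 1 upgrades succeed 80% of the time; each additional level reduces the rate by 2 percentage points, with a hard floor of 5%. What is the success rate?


raw_rate = 80 - 2 * (11 - 1)
= 80 - 2 * 10
= 80 - 20
= 60
Apply floor: max(60, 5) = 60%

60%


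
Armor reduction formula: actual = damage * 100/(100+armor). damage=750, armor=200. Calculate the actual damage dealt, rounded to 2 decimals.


actual = 750 * 100 / (100 + 200)
= 750 * 100 / 300
= 75000 / 300
= 250.00

250.00 damage


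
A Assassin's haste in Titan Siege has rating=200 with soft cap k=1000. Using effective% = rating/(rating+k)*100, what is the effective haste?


effective% = rating / (rating + k) * 100
= 200 / (200 + 1000) * 100
= 200 / 1200 * 100
= 0.166667 * 100
= 16.67%

16.67%


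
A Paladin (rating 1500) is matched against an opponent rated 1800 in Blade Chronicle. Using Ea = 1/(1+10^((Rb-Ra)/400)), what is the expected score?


Elo expected score: Ea = 1/(1 + 10^((Rb-Ra)/400))
Rb - Ra = 1800 - 1500 = 300
(Rb-Ra)/400 = 300/400 = 0.75
10^0.75 = 5.623413
Ea = 1/(1 + 5.623413) = 1/6.623413 = 0.1510

0.1510


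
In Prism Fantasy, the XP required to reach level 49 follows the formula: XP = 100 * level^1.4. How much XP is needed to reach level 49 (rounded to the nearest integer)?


XP = 100 * level^1.4
Substitute level = 49:
XP = 100 * 49^1.4
= 100 * 232.4205
= 23242

23242 XP


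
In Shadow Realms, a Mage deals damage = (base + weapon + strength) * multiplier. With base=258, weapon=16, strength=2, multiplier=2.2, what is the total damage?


Sum base + weapon + str = 258 + 16 + 2 = 276
Multiply by 2.2:
276 * 2.2 = 607.2

607.2 damage


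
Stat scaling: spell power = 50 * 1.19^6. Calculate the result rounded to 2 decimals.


value = base * growth^level
= 50 * 1.19^6
= 50 * 2.839761
= 141.99

141.99 spell power


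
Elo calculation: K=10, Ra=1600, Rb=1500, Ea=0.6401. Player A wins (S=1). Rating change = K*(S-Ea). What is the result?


Elo update: delta = K * (S - Ea), where S = 1 (wins)
S - Ea = 1 - 0.6401 = 0.3599
Rating change = 10 * 0.3599
= 3.60

3.60 rating points


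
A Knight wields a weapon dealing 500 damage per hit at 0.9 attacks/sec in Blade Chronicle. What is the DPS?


DPS = damage * attack_speed
= 500 * 0.9
= 450.0

450.0 DPS


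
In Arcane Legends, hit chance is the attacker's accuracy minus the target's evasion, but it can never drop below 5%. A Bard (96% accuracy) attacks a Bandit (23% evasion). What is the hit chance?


accuracy - evasion = 96 - 23 = 73
Apply floor: max(73, 5) = 73
Hit chance = 73%

73%


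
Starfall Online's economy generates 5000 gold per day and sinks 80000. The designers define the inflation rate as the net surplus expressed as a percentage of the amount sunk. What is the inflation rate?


Net gold = 5000 - 80000 = -75000
Inflation rate = net / sunk * 100 = -75000 / 80000 * 100
= -0.9375 * 100
= -93.75%

-93.75%


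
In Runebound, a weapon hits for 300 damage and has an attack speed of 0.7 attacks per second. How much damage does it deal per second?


DPS = damage * attack_speed
= 300 * 0.7
= 210.0

210.0 DPS


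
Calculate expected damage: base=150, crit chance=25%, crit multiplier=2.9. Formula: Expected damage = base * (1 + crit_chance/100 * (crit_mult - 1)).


E[dmg] = base * (1 + crit_chance * (crit_mult - 1))
cc as decimal = 25/100 = 0.25
cm - 1 = 2.9 - 1 = 1.9
Bonus factor = 0.25 * 1.9 = 0.475
Total multiplier = 1 + 0.475 = 1.475
Expected damage = 150 * 1.475 = 221.25

221.25 damage


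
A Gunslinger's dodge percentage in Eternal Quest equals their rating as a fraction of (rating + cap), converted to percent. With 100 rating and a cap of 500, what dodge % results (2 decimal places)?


dodge% = 100 / (100 + 500) * 100
= 100 / 600 * 100
= 0.166667 * 100
= 16.67%

16.67%


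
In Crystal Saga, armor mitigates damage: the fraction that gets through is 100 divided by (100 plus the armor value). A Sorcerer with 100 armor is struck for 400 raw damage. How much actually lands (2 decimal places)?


actual = 400 * 100 / (100 + 100)
= 400 * 100 / 200
= 40000 / 200
= 200.00

200.00 damage


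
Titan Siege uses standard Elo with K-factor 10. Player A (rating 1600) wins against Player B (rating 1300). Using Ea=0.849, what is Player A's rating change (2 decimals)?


Elo update: delta = K * (S - Ea), where S = 1 (wins)
S - Ea = 1 - 0.849 = 0.151
Rating change = 10 * 0.151
= 1.51

1.51 rating points


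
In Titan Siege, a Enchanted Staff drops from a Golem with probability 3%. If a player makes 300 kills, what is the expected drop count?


Expected drops = kills * (drop_rate / 100)
= 300 * (3 / 100)
= 300 * 0.03
= 9.0

9.0 drops


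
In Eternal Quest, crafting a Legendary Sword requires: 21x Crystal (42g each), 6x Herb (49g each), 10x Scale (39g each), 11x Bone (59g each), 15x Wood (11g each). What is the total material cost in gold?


Cost breakdown:
  Crystal: 21 * 42 = 882
  Herb: 6 * 49 = 294
  Scale: 10 * 39 = 390
  Bone: 11 * 59 = 649
  Wood: 15 * 11 = 165
Total = 882 + 294 + 390 + 649 + 165 = 2380

2380 gold


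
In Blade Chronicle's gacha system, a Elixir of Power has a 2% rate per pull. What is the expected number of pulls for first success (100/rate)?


Expected pulls for a geometric distribution = 1/p = 100 / rate%
= 100 / 2
= 50.0

50.0 pulls


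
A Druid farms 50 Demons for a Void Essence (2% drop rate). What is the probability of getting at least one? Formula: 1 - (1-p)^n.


P(at least one) = 1 - P(none) = 1 - (1-p)^n
p = 2/100 = 0.02
1 - p = 0.98
(1 - p)^50 = 0.98^50 = 0.364170
P(at least one) = 1 - 0.364170 = 0.6358

0.6358


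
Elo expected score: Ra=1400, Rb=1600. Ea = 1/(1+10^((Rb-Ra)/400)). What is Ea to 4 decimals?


Elo expected score: Ea = 1/(1 + 10^((Rb-Ra)/400))
Rb - Ra = 1600 - 1400 = 200
(Rb-Ra)/400 = 200/400 = 0.5
10^0.5 = 3.162278
Ea = 1/(1 + 3.162278) = 1/4.162278 = 0.2403

0.2403


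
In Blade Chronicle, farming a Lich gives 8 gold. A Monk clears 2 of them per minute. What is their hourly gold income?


Gold per minute = 8 * 2 = 16
Gold per hour = 16 * 60 = 960

960 gold/hour


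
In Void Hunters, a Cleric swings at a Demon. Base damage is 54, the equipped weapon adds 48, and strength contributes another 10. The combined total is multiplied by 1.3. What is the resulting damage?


Sum base + weapon + str = 54 + 48 + 10 = 112
Multiply by 1.3:
112 * 1.3 = 145.6

145.6 damage


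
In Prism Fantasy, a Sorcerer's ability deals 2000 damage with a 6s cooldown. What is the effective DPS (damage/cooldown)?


DPS = damage / cooldown
= 2000 / 6
= 333.33

333.33 DPS


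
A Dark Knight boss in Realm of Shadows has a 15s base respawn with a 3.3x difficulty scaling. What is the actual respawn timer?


Respawn time = base * multiplier
= 15 * 3.3
= 49.5 seconds

49.5 seconds


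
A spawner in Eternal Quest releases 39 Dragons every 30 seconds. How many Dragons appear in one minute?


Spawns per minute = count * (60 / interval)
= 39 * (60 / 30)
= 39 * 2.0
= 78.0

78.0 per minute


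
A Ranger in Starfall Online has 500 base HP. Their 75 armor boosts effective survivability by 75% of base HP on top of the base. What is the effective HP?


EHP = 500 * (1 + 75/100)
= 500 * (1 + 0.75)
= 500 * 1.75
= 875.0

875.0 EHP


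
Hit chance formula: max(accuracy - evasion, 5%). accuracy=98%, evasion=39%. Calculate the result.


accuracy - evasion = 98 - 39 = 59
Apply floor: max(59, 5) = 59
Hit chance = 59%

59%


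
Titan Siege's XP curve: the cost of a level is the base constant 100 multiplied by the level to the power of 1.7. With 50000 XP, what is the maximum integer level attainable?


XP = 100 * level^1.7, so level = (XP / 100)^(1/1.7)
= (50000 / 100)^(1/1.7)
= 500.0^0.5882
= 38.6927
Floor: level = 38

level 38


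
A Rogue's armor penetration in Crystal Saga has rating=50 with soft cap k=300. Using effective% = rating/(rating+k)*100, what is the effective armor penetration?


effective% = rating / (rating + k) * 100
= 50 / (50 + 300) * 100
= 50 / 350 * 100
= 0.142857 * 100
= 14.29%

14.29%


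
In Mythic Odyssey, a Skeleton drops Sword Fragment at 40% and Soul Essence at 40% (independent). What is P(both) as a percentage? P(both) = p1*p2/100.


For independent events, P(both) = P(A) * P(B)
= 40% * 40%
= 1600 / 100 %
= 16.0%

16.0%


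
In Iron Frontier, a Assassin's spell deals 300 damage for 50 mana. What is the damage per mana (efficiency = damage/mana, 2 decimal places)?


Efficiency = damage / mana
= 300 / 50
= 6.00

6.00 dmg/mana


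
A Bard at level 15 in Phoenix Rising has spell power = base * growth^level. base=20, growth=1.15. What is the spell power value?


value = base * growth^level
= 20 * 1.15^15
= 20 * 8.137062
= 162.74

162.74 spell power


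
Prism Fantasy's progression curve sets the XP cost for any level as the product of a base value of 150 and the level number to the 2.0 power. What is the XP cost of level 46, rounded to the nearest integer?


XP = 150 * level^2.0
Substitute level = 46:
XP = 150 * 46^2.0
= 150 * 2116.0
= 317400

317400 XP


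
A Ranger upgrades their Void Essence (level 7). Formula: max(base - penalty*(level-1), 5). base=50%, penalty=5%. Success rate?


raw_rate = 50 - 5 * (7 - 1)
= 50 - 5 * 6
= 50 - 30
= 20
Apply floor: max(20, 5) = 20%

20%


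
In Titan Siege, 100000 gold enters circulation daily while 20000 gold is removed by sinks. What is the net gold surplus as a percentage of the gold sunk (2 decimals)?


Net gold = 100000 - 20000 = 80000
Inflation rate = net / sunk * 100 = 80000 / 20000 * 100
= 4.0 * 100
= 400.00%

400.00%


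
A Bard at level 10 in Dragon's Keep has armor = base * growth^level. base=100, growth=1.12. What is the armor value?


value = base * growth^level
= 100 * 1.12^10
= 100 * 3.105848
= 310.58

310.58 armor


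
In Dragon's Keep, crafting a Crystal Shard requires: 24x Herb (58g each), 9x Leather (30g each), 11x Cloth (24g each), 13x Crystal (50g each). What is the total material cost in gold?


Cost breakdown:
  Herb: 24 * 58 = 1392
  Leather: 9 * 30 = 270
  Cloth: 11 * 24 = 264
  Crystal: 13 * 50 = 650
Total = 1392 + 270 + 264 + 650 = 2576

2576 gold


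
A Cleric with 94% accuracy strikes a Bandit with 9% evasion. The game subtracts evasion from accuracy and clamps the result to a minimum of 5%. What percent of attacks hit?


accuracy - evasion = 94 - 9 = 85
Apply floor: max(85, 5) = 85
Hit chance = 85%

85%


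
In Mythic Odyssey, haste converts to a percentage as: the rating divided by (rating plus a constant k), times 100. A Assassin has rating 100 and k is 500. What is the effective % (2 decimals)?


effective% = rating / (rating + k) * 100
= 100 / (100 + 500) * 100
= 100 / 600 * 100
= 0.166667 * 100
= 16.67%

16.67%


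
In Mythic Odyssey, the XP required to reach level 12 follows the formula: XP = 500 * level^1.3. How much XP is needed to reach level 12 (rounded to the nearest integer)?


XP = 500 * level^1.3
Substitute level = 12:
XP = 500 * 12^1.3
= 500 * 25.2892
= 12645

12645 XP


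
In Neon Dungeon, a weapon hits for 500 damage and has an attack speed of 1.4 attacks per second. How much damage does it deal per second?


DPS = damage * attack_speed
= 500 * 1.4
= 700.0

700.0 DPS


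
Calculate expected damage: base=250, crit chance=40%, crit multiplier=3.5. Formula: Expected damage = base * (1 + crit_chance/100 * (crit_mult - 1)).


E[dmg] = base * (1 + crit_chance * (crit_mult - 1))
cc as decimal = 40/100 = 0.4
cm - 1 = 3.5 - 1 = 2.5
Bonus factor = 0.4 * 2.5 = 1.0
Total multiplier = 1 + 1.0 = 2.0
Expected damage = 250 * 2.0 = 500.00

500.00 damage


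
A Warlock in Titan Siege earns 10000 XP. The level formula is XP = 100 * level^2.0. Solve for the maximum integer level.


XP = 100 * level^2.0, so level = (XP / 100)^(1/2.0)
= (10000 / 100)^(1/2.0)
= 100.0^0.5
= 10.0
Floor: level = 10

level 10


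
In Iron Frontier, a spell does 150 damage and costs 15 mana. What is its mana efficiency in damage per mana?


Efficiency = damage / mana
= 150 / 15
= 10.00

10.00 dmg/mana


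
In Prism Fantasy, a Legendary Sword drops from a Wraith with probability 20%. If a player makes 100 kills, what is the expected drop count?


Expected drops = kills * (drop_rate / 100)
= 100 * (20 / 100)
= 100 * 0.2
= 20.0

20.0 drops


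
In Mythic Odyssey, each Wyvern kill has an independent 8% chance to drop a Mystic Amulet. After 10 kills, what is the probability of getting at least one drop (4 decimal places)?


P(at least one) = 1 - P(none) = 1 - (1-p)^n
p = 8/100 = 0.08
1 - p = 0.92
(1 - p)^10 = 0.92^10 = 0.434388
P(at least one) = 1 - 0.434388 = 0.5656

0.5656


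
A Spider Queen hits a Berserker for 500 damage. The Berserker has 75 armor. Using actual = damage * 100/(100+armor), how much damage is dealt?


actual = 500 * 100 / (100 + 75)
= 500 * 100 / 175
= 50000 / 175
= 285.71

285.71 damage


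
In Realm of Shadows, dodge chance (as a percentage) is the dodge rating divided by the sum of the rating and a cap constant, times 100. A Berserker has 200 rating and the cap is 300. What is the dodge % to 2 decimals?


dodge% = 200 / (200 + 300) * 100
= 200 / 500 * 100
= 0.4 * 100
= 40.00%

40.00%


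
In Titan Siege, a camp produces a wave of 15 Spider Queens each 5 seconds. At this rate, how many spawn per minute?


Spawns per minute = count * (60 / interval)
= 15 * (60 / 5)
= 15 * 12.0
= 180.0

180.0 per minute


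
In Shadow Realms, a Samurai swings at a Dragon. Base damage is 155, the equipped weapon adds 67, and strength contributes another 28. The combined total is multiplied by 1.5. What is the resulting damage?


Sum base + weapon + str = 155 + 67 + 28 = 250
Multiply by 1.5:
250 * 1.5 = 375.0

375.0 damage


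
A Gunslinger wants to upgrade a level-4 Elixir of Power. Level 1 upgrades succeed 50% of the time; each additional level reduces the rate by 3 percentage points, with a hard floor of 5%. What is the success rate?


raw_rate = 50 - 3 * (4 - 1)
= 50 - 3 * 3
= 50 - 9
= 41
Apply floor: max(41, 5) = 41%

41%


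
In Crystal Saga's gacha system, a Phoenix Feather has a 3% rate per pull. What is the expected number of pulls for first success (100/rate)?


Expected pulls for a geometric distribution = 1/p = 100 / rate%
= 100 / 3
= 33.33

33.33 pulls


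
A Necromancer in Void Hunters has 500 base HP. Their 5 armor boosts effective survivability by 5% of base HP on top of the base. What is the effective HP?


EHP = 500 * (1 + 5/100)
= 500 * (1 + 0.05)
= 500 * 1.05
= 525.0

525.0 EHP


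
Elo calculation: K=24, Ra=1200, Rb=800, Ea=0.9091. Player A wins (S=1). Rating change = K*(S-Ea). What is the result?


Elo update: delta = K * (S - Ea), where S = 1 (wins)
S - Ea = 1 - 0.9091 = 0.0909
Rating change = 24 * 0.0909
= 2.18

2.18 rating points


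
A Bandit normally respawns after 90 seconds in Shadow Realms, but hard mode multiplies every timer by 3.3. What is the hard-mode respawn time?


Respawn time = base * multiplier
= 90 * 3.3
= 297.0 seconds

297.0 seconds


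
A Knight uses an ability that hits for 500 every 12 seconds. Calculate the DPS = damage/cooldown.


DPS = damage / cooldown
= 500 / 12
= 41.67

41.67 DPS


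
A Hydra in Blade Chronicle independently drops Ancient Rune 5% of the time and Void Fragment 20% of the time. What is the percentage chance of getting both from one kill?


For independent events, P(both) = P(A) * P(B)
= 5% * 20%
= 100 / 100 %
= 1.0%

1.0%


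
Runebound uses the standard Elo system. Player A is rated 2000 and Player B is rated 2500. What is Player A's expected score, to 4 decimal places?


Elo expected score: Ea = 1/(1 + 10^((Rb-Ra)/400))
Rb - Ra = 2500 - 2000 = 500
(Rb-Ra)/400 = 500/400 = 1.25
10^1.25 = 17.782794
Ea = 1/(1 + 17.782794) = 1/18.782794 = 0.0532

0.0532


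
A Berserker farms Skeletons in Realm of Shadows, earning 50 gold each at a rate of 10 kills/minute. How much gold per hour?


Gold per minute = 50 * 10 = 500
Gold per hour = 500 * 60 = 30000

30000 gold/hour


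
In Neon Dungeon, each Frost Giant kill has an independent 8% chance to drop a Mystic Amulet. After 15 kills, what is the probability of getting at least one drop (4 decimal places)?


P(at least one) = 1 - P(none) = 1 - (1-p)^n
p = 8/100 = 0.08
1 - p = 0.92
(1 - p)^15 = 0.92^15 = 0.286297
P(at least one) = 1 - 0.286297 = 0.7137

0.7137


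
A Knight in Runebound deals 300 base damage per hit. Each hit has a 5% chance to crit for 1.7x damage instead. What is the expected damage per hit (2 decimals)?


E[dmg] = base * (1 + crit_chance * (crit_mult - 1))
cc as decimal = 5/100 = 0.05
cm - 1 = 1.7 - 1 = 0.7
Bonus factor = 0.05 * 0.7 = 0.035
Total multiplier = 1 + 0.035 = 1.035
Expected damage = 300 * 1.035 = 310.50

310.50 damage


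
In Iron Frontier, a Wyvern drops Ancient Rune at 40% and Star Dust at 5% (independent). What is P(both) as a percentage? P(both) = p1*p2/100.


For independent events, P(both) = P(A) * P(B)
= 40% * 5%
= 200 / 100 %
= 2.0%

2.0%


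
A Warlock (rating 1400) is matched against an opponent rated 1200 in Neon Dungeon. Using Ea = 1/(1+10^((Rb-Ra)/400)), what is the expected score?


Elo expected score: Ea = 1/(1 + 10^((Rb-Ra)/400))
Rb - Ra = 1200 - 1400 = -200
(Rb-Ra)/400 = -200/400 = -0.5
10^-0.5 = 0.316228
Ea = 1/(1 + 0.316228) = 1/1.316228 = 0.7597

0.7597


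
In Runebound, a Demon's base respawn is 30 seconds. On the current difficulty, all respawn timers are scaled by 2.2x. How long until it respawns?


Respawn time = base * multiplier
= 30 * 2.2
= 66.0 seconds

66.0 seconds


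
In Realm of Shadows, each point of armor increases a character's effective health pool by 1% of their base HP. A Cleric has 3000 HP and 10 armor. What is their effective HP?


EHP = 3000 * (1 + 10/100)
= 3000 * (1 + 0.1)
= 3000 * 1.1
= 3300.0

3300.0 EHP


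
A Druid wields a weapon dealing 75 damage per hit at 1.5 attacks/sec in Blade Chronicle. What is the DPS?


DPS = damage * attack_speed
= 75 * 1.5
= 112.5

112.5 DPS


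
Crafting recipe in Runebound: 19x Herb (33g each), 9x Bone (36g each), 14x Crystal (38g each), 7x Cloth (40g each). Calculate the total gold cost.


Cost breakdown:
  Herb: 19 * 33 = 627
  Bone: 9 * 36 = 324
  Crystal: 14 * 38 = 532
  Cloth: 7 * 40 = 280
Total = 627 + 324 + 532 + 280 = 1763

1763 gold


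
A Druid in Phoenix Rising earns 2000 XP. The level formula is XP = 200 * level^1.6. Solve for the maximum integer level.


XP = 200 * level^1.6, so level = (XP / 200)^(1/1.6)
= (2000 / 200)^(1/1.6)
= 10.0^0.625
= 4.217
Floor: level = 4

level 4


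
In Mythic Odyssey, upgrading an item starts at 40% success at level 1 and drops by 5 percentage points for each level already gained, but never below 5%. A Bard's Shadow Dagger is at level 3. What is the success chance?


raw_rate = 40 - 5 * (3 - 1)
= 40 - 5 * 2
= 40 - 10
= 30
Apply floor: max(30, 5) = 30%

30%


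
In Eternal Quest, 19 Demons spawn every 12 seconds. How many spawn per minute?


Spawns per minute = count * (60 / interval)
= 19 * (60 / 12)
= 19 * 5.0
= 95.0

95.0 per minute


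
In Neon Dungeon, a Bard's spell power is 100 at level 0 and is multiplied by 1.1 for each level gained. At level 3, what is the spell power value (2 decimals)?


value = base * growth^level
= 100 * 1.1^3
= 100 * 1.331
= 133.10

133.10 spell power


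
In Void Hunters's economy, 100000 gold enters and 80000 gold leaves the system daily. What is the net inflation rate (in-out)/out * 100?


Net gold = 100000 - 80000 = 20000
Inflation rate = net / sunk * 100 = 20000 / 80000 * 100
= 0.25 * 100
= 25.00%

25.00%


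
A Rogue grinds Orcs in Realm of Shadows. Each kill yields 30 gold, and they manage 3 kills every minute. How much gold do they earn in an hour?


Gold per minute = 30 * 3 = 90
Gold per hour = 90 * 60 = 5400

5400 gold/hour


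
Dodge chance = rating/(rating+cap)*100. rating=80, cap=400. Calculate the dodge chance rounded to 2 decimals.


dodge% = 80 / (80 + 400) * 100
= 80 / 480 * 100
= 0.166667 * 100
= 16.67%

16.67%


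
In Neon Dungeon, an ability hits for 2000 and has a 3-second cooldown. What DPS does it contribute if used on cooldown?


DPS = damage / cooldown
= 2000 / 3
= 666.67

666.67 DPS


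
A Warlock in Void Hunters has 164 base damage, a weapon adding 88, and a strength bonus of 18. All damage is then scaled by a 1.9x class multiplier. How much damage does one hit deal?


Sum base + weapon + str = 164 + 88 + 18 = 270
Multiply by 1.9:
270 * 1.9 = 513.0

513.0 damage


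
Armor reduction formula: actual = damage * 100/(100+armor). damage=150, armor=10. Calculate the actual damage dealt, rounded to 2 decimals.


actual = 150 * 100 / (100 + 10)
= 150 * 100 / 110
= 15000 / 110
= 136.36

136.36 damage


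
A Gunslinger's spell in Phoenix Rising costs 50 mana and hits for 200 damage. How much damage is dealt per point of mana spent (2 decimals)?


Efficiency = damage / mana
= 200 / 50
= 4.00

4.00 dmg/mana


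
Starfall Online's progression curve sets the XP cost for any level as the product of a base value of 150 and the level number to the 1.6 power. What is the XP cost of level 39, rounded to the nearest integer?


XP = 150 * level^1.6
Substitute level = 39:
XP = 150 * 39^1.6
= 150 * 351.3204
= 52698

52698 XP


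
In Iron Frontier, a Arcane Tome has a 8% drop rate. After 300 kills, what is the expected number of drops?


Expected drops = kills * (drop_rate / 100)
= 300 * (8 / 100)
= 300 * 0.08
= 24.0

24.0 drops


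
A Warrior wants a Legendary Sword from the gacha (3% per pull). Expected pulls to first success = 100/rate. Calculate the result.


Expected pulls for a geometric distribution = 1/p = 100 / rate%
= 100 / 3
= 33.33

33.33 pulls


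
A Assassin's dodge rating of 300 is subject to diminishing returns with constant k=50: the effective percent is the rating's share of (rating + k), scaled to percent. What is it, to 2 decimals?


effective% = rating / (rating + k) * 100
= 300 / (300 + 50) * 100
= 300 / 350 * 100
= 0.857143 * 100
= 85.71%

85.71%


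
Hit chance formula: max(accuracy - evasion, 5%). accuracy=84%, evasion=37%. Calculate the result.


accuracy - evasion = 84 - 37 = 47
Apply floor: max(47, 5) = 47
Hit chance = 47%

47%


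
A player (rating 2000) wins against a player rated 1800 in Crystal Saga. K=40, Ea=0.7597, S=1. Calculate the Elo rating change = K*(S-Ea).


Elo update: delta = K * (S - Ea), where S = 1 (wins)
S - Ea = 1 - 0.7597 = 0.2403
Rating change = 40 * 0.2403
= 9.61

9.61 rating points


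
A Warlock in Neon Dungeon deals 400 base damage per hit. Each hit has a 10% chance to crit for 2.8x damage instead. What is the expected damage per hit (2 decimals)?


E[dmg] = base * (1 + crit_chance * (crit_mult - 1))
cc as decimal = 10/100 = 0.1
cm - 1 = 2.8 - 1 = 1.8
Bonus factor = 0.1 * 1.8 = 0.18
Total multiplier = 1 + 0.18 = 1.18
Expected damage = 400 * 1.18 = 472.00

472.00 damage


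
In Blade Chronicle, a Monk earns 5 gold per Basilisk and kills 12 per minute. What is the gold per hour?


Gold per minute = 5 * 12 = 60
Gold per hour = 60 * 60 = 3600

3600 gold/hour


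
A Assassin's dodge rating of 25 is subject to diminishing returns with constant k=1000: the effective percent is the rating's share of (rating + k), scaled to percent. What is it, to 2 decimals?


effective% = rating / (rating + k) * 100
= 25 / (25 + 1000) * 100
= 25 / 1025 * 100
= 0.02439 * 100
= 2.44%

2.44%


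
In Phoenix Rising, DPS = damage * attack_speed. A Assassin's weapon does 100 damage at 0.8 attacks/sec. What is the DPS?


DPS = damage * attack_speed
= 100 * 0.8
= 80.0

80.0 DPS


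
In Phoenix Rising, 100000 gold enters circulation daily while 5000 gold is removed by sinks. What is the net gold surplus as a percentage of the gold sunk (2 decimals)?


Net gold = 100000 - 5000 = 95000
Inflation rate = net / sunk * 100 = 95000 / 5000 * 100
= 19.0 * 100
= 1900.00%

1900.00%


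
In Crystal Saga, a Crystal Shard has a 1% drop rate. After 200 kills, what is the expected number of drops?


Expected drops = kills * (drop_rate / 100)
= 200 * (1 / 100)
= 200 * 0.01
= 2.0

2.0 drops


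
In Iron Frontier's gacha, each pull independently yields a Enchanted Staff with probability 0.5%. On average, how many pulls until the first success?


Expected pulls for a geometric distribution = 1/p = 100 / rate%
= 100 / 0.5
= 200.0

200.0 pulls


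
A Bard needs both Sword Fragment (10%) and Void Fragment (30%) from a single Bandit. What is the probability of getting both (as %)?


For independent events, P(both) = P(A) * P(B)
= 10% * 30%
= 300 / 100 %
= 3.0%

3.0%


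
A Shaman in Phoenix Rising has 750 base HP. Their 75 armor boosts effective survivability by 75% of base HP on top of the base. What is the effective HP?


EHP = 750 * (1 + 75/100)
= 750 * (1 + 0.75)
= 750 * 1.75
= 1312.5

1312.5 EHP


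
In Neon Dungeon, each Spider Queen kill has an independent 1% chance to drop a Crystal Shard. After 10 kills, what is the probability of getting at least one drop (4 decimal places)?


P(at least one) = 1 - P(none) = 1 - (1-p)^n
p = 1/100 = 0.01
1 - p = 0.99
(1 - p)^10 = 0.99^10 = 0.904382
P(at least one) = 1 - 0.904382 = 0.0956

0.0956


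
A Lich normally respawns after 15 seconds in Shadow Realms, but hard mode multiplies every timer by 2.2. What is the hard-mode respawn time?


Respawn time = base * multiplier
= 15 * 2.2
= 33.0 seconds

33.0 seconds


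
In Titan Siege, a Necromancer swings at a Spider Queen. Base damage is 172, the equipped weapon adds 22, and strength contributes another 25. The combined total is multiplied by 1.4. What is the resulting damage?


Sum base + weapon + str = 172 + 22 + 25 = 219
Multiply by 1.4:
219 * 1.4 = 306.6

306.6 damage


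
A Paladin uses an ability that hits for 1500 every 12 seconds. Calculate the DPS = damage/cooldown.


DPS = damage / cooldown
= 1500 / 12
= 125.00

125.00 DPS


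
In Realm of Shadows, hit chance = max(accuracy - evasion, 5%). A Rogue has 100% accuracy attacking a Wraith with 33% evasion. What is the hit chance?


accuracy - evasion = 100 - 33 = 67
Apply floor: max(67, 5) = 67
Hit chance = 67%

67%


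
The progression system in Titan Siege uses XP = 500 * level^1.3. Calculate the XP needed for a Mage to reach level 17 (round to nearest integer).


XP = 500 * level^1.3
Substitute level = 17:
XP = 500 * 17^1.3
= 500 * 39.7726
= 19886

19886 XP


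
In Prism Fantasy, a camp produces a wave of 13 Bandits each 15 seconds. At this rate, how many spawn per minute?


Spawns per minute = count * (60 / interval)
= 13 * (60 / 15)
= 13 * 4.0
= 52.0

52.0 per minute


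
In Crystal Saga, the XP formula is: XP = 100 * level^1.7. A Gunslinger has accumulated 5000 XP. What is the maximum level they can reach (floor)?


XP = 100 * level^1.7, so level = (XP / 100)^(1/1.7)
= (5000 / 100)^(1/1.7)
= 50.0^0.5882
= 9.9861
Floor: level = 9

level 9


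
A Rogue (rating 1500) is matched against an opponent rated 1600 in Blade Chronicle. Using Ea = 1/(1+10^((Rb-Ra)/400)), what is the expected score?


Elo expected score: Ea = 1/(1 + 10^((Rb-Ra)/400))
Rb - Ra = 1600 - 1500 = 100
(Rb-Ra)/400 = 100/400 = 0.25
10^0.25 = 1.778279
Ea = 1/(1 + 1.778279) = 1/2.778279 = 0.3599

0.3599


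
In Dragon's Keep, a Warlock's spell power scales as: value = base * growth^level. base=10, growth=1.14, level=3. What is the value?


value = base * growth^level
= 10 * 1.14^3
= 10 * 1.481544
= 14.82

14.82 spell power


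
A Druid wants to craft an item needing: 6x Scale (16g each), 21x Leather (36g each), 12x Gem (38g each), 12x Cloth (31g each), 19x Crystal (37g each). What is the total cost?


Cost breakdown:
  Scale: 6 * 16 = 96
  Leather: 21 * 36 = 756
  Gem: 12 * 38 = 456
  Cloth: 12 * 31 = 372
  Crystal: 19 * 37 = 703
Total = 96 + 756 + 456 + 372 + 703 = 2383

2383 gold


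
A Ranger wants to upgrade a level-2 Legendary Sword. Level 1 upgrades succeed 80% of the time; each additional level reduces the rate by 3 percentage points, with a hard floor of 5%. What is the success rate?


raw_rate = 80 - 3 * (2 - 1)
= 80 - 3 * 1
= 80 - 3
= 77
Apply floor: max(77, 5) = 77%

77%


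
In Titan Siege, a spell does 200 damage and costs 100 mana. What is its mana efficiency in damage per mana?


Efficiency = damage / mana
= 200 / 100
= 2.00

2.00 dmg/mana


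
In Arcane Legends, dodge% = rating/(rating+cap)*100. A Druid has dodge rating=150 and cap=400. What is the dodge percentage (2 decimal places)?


dodge% = 150 / (150 + 400) * 100
= 150 / 550 * 100
= 0.272727 * 100
= 27.27%

27.27%


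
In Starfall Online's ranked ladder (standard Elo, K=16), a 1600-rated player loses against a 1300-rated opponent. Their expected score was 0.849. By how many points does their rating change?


Elo update: delta = K * (S - Ea), where S = 0 (loses)
S - Ea = 0 - 0.849 = -0.849
Rating change = 16 * -0.849
= -13.58

-13.58 rating points


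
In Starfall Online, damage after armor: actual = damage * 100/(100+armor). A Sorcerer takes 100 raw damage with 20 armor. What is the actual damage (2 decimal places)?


actual = 100 * 100 / (100 + 20)
= 100 * 100 / 120
= 10000 / 120
= 83.33

83.33 damage


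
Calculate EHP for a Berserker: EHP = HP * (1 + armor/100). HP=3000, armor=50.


EHP = 3000 * (1 + 50/100)
= 3000 * (1 + 0.5)
= 3000 * 1.5
= 4500.0

4500.0 EHP


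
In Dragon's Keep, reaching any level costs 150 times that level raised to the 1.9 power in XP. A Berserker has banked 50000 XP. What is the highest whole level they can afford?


XP = 150 * level^1.9, so level = (XP / 150)^(1/1.9)
= (50000 / 150)^(1/1.9)
= 333.3333^0.5263
= 21.2731
Floor: level = 21

level 21


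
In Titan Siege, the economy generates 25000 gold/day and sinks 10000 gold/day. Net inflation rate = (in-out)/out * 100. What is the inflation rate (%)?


Net gold = 25000 - 10000 = 15000
Inflation rate = net / sunk * 100 = 15000 / 10000 * 100
= 1.5 * 100
= 150.00%

150.00%


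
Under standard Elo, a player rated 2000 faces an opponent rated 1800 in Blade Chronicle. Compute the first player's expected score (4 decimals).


Elo expected score: Ea = 1/(1 + 10^((Rb-Ra)/400))
Rb - Ra = 1800 - 2000 = -200
(Rb-Ra)/400 = -200/400 = -0.5
10^-0.5 = 0.316228
Ea = 1/(1 + 0.316228) = 1/1.316228 = 0.7597

0.7597


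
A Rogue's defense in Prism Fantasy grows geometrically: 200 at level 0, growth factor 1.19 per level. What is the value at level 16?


value = base * growth^level
= 200 * 1.19^16
= 200 * 16.17154
= 3234.31

3234.31 defense


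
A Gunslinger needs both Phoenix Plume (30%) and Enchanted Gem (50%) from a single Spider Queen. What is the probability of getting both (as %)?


For independent events, P(both) = P(A) * P(B)
= 30% * 50%
= 1500 / 100 %
= 15.0%

15.0%


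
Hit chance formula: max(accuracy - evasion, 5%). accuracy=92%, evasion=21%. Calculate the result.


accuracy - evasion = 92 - 21 = 71
Apply floor: max(71, 5) = 71
Hit chance = 71%

71%


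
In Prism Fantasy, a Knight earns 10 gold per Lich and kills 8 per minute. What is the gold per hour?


Gold per minute = 10 * 8 = 80
Gold per hour = 80 * 60 = 4800

4800 gold/hour


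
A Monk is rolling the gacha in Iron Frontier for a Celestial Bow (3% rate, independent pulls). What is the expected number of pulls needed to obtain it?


Expected pulls for a geometric distribution = 1/p = 100 / rate%
= 100 / 3
= 33.33

33.33 pulls


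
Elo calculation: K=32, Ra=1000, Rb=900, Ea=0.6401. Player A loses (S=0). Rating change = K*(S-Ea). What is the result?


Elo update: delta = K * (S - Ea), where S = 0 (loses)
S - Ea = 0 - 0.6401 = -0.6401
Rating change = 32 * -0.6401
= -20.48

-20.48 rating points


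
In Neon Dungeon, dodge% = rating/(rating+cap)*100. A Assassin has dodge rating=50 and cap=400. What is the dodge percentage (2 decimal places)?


dodge% = 50 / (50 + 400) * 100
= 50 / 450 * 100
= 0.111111 * 100
= 11.11%

11.11%


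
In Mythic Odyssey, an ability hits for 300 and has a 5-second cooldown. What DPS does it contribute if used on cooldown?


DPS = damage / cooldown
= 300 / 5
= 60.00

60.00 DPS


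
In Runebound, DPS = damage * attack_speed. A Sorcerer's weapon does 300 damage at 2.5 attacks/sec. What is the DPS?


DPS = damage * attack_speed
= 300 * 2.5
= 750.0

750.0 DPS


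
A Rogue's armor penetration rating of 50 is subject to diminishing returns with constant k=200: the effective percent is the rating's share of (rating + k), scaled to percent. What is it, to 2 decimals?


effective% = rating / (rating + k) * 100
= 50 / (50 + 200) * 100
= 50 / 250 * 100
= 0.2 * 100
= 20.00%

20.00%


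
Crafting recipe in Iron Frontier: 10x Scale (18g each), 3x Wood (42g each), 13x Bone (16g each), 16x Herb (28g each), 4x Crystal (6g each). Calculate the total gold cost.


Cost breakdown:
  Scale: 10 * 18 = 180
  Wood: 3 * 42 = 126
  Bone: 13 * 16 = 208
  Herb: 16 * 28 = 448
  Crystal: 4 * 6 = 24
Total = 180 + 126 + 208 + 448 + 24 = 986

986 gold


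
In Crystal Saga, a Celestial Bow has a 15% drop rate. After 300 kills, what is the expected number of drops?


Expected drops = kills * (drop_rate / 100)
= 300 * (15 / 100)
= 300 * 0.15
= 45.0

45.0 drops


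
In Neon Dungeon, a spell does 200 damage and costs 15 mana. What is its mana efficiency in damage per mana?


Efficiency = damage / mana
= 200 / 15
= 13.33

13.33 dmg/mana


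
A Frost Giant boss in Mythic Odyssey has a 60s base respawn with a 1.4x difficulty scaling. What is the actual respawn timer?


Respawn time = base * multiplier
= 60 * 1.4
= 84.0 seconds

84.0 seconds


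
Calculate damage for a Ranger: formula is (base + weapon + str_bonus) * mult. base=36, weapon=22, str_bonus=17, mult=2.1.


Sum base + weapon + str = 36 + 22 + 17 = 75
Multiply by 2.1:
75 * 2.1 = 157.5

157.5 damage


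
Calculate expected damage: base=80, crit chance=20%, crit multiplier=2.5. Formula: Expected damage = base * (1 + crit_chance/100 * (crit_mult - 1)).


E[dmg] = base * (1 + crit_chance * (crit_mult - 1))
cc as decimal = 20/100 = 0.2
cm - 1 = 2.5 - 1 = 1.5
Bonus factor = 0.2 * 1.5 = 0.3
Total multiplier = 1 + 0.3 = 1.3
Expected damage = 80 * 1.3 = 104.00

104.00 damage


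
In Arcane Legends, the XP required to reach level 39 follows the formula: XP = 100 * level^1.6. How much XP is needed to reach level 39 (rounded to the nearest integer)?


XP = 100 * level^1.6
Substitute level = 39:
XP = 100 * 39^1.6
= 100 * 351.3204
= 35132

35132 XP


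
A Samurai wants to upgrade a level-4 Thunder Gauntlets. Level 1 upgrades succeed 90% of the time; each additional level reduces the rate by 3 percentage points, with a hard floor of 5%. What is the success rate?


raw_rate = 90 - 3 * (4 - 1)
= 90 - 3 * 3
= 90 - 9
= 81
Apply floor: max(81, 5) = 81%

81%


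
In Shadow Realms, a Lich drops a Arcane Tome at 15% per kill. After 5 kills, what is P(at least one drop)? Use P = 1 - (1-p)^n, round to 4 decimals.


P(at least one) = 1 - P(none) = 1 - (1-p)^n
p = 15/100 = 0.15
1 - p = 0.85
(1 - p)^5 = 0.85^5 = 0.443705
P(at least one) = 1 - 0.443705 = 0.5563

0.5563


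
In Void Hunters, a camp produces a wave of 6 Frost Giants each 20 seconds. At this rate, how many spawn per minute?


Spawns per minute = count * (60 / interval)
= 6 * (60 / 20)
= 6 * 3.0
= 18.0

18.0 per minute


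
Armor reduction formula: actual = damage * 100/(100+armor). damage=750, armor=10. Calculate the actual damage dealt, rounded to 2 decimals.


actual = 750 * 100 / (100 + 10)
= 750 * 100 / 110
= 75000 / 110
= 681.82

681.82 damage


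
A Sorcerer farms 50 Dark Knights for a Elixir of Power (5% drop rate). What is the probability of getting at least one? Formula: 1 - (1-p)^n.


P(at least one) = 1 - P(none) = 1 - (1-p)^n
p = 5/100 = 0.05
1 - p = 0.95
(1 - p)^50 = 0.95^50 = 0.076945
P(at least one) = 1 - 0.076945 = 0.9231

0.9231


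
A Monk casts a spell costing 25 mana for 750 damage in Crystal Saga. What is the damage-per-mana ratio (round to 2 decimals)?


Efficiency = damage / mana
= 750 / 25
= 30.00

30.00 dmg/mana


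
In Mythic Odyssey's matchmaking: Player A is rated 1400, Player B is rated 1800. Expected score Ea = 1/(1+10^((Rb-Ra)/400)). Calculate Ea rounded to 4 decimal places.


Elo expected score: Ea = 1/(1 + 10^((Rb-Ra)/400))
Rb - Ra = 1800 - 1400 = 400
(Rb-Ra)/400 = 400/400 = 1.0
10^1.0 = 10.0
Ea = 1/(1 + 10.0) = 1/11.0 = 0.0909

0.0909
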